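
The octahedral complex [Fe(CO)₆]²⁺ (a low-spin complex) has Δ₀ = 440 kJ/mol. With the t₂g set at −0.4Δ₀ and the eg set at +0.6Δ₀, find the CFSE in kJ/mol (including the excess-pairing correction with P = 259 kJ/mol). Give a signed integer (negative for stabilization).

-538

CO is neutral, so the +2 overall charge sits on Fe: oxidation state +2.
Fe²⁺: group 8, so d-count = 8 − 2 = 6.
Electron filling gives t₂g⁶ eg⁰.
Orbital CFSE = 6(-0.4) + 0(0.6) = -2.4Δ₀ = -2.4 × 440 = -1056 kJ/mol.
Pairing penalty: 3 pairs vs 1 in the high-spin reference → 2 extra × P = 518 kJ/mol.
Net CFSE = -1056 + 518 = -538 kJ/mol.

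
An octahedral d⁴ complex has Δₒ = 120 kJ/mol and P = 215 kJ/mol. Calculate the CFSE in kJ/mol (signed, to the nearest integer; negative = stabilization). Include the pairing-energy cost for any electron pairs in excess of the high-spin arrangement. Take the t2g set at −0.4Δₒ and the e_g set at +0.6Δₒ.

-72

Δₒ < P, so pairing is avoided: the ground state is high-spin.
Configuration: t2g^3 e_g^1.
Orbital CFSE = -0.6Δₒ = -0.6 × 120 = -72 kJ/mol.
High-spin has no excess pairs, so no pairing correction applies.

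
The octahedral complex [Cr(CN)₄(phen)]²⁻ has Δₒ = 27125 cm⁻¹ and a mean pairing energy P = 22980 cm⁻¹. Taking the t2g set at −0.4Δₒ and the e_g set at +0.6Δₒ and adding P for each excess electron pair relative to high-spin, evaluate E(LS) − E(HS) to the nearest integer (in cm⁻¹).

-4145

Ligand charges: 4×(-1) from CN⁻ and 1×(+0) from phen sum to -4; with overall charge -2, Cr is +2.
Cr is in group 6, so Cr²⁺ is d⁴ (6 − 2 = 4).
High-spin d⁴ fills as t2g^3 e_g^1 with CFSE 3(−0.4) + 1(+0.6) = -0.6Δₒ = -16275 cm⁻¹.
Low-spin t2g^4 e_g^0 gives -1.6Δₒ = -43400 cm⁻¹, but forming 1 extra pair costs 1P = 22980 cm⁻¹, so E(LS) = -43400 + 22980 = -20420 cm⁻¹.
The difference is -20420 − (-16275) = -4145 cm⁻¹, so low-spin lies lower.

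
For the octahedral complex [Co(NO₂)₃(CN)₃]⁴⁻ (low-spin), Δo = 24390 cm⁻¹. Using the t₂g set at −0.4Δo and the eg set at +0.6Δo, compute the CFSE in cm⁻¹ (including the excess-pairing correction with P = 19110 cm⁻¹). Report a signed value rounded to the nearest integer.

Ligand charges: 3×(-1) from NO₂⁻ and 3×(-1) from CN⁻ sum to -6; with overall charge -4, Co is +2.
Co is in group 9, so Co²⁺ is d⁷ (9 − 2 = 7).
Configuration: t₂g⁶ eg¹.
Orbital CFSE = 6(-0.4) + 1(0.6) = -1.8Δo = -1.8 × 24390 = -43902 cm⁻¹.
Pairing penalty: 3 pairs vs 2 in the high-spin reference → 1 extra × P = 19110 cm⁻¹.
Net CFSE = -43902 + 19110 = -24792 cm⁻¹.

-24792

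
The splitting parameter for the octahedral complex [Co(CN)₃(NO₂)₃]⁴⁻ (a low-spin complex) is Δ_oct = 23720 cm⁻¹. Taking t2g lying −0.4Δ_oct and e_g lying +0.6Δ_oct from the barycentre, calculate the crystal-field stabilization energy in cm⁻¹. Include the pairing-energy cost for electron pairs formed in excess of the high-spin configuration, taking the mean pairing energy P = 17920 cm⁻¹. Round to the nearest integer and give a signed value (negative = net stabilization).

-24776

Ligand charges: 3×(-1) from CN⁻ and 3×(-1) from NO₂⁻ sum to -6; with overall charge -4, Co is +2.
Co²⁺: group 9, so d-count = 9 − 2 = 7.
Configuration: t2g^6 e_g^1.
The orbital stabilization is -1.8Δ_oct = -1.8 × 23720 = -42696 cm⁻¹.
Pairing penalty: 3 pairs vs 2 in the high-spin reference → 1 extra × P = 17920 cm⁻¹.
Net CFSE = -42696 + 17920 = -24776 cm⁻¹.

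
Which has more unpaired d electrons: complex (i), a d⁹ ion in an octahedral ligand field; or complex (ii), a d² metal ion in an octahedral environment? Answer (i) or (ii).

(i): t2g^6 e_g^3 → 1 unpaired.
(ii): For octahedral d² the high- and low-spin configurations coincide; t₂g² eg⁰ → 2 unpaired.
So (ii) has more unpaired electrons.

(ii)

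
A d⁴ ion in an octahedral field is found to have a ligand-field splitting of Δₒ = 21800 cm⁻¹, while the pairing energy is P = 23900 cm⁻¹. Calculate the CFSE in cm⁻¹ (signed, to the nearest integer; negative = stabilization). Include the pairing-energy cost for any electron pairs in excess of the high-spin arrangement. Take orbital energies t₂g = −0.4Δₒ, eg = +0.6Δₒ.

-13080

Here Δₒ < P (21800 < 23900), so the high-spin state is favoured.
Filling d⁴ accordingly: t₂g³ eg¹.
Orbital CFSE = -0.6Δₒ = -0.6 × 21800 = -13080 cm⁻¹.
High-spin has no excess pairs, so no pairing correction applies.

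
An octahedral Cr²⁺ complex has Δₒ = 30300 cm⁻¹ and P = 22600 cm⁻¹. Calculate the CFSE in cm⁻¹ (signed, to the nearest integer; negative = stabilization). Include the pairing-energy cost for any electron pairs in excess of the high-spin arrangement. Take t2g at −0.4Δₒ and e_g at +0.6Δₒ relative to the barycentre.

Group 6 minus oxidation state +2 gives a d⁴ configuration for Cr²⁺.
With Δₒ > P the complex is low-spin.
That gives t2g^4 e_g^0.
Orbital CFSE = -1.6Δₒ = -1.6 × 30300 = -48480 cm⁻¹.
Excess pairs vs high-spin: 1 − 0 = 1; pairing cost = +22600 cm⁻¹.
Net CFSE = -48480 + 22600 = -25880 cm⁻¹.

-25880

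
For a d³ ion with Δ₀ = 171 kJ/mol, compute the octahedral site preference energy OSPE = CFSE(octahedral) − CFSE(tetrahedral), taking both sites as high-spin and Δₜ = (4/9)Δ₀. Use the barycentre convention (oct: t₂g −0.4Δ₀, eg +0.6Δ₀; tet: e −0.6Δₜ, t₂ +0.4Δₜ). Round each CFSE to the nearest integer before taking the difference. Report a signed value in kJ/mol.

Octahedral (high-spin): t₂g³ eg⁰, CFSE = 3(−0.4) + 0(+0.6) = -1.2Δ₀ = -1.2 × 171 = -205 kJ/mol.
In a tetrahedral site the filling is e² t₂¹: CFSE(tet) = -0.8Δₜ = -0.8 × (4/9)(171) = -61 kJ/mol.
OSPE = -205 − (-61) = -144 kJ/mol.

-144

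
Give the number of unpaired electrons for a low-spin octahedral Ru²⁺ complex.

Group 8 minus oxidation state +2 gives a d⁶ configuration for Ru²⁺.
Configuration: t2g^6 e_g^0, giving 0 unpaired electrons.

0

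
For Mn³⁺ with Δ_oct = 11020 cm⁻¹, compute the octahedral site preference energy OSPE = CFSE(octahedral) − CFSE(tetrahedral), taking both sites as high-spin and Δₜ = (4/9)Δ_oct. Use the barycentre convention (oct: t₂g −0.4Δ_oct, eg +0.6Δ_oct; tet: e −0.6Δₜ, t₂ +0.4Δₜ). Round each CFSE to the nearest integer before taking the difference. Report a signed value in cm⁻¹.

-4653

Group 7 minus oxidation state +3 gives a d⁴ configuration for Mn³⁺.
Octahedral high-spin t₂g³ eg¹: CFSE = -0.6 × 11020 = -6612 cm⁻¹.
Tetrahedral e² t₂² gives -0.4Δₜ = -0.4 × (4/9) × 11020 = -1959 cm⁻¹.
OSPE = -6612 − (-1959) = -4653 cm⁻¹.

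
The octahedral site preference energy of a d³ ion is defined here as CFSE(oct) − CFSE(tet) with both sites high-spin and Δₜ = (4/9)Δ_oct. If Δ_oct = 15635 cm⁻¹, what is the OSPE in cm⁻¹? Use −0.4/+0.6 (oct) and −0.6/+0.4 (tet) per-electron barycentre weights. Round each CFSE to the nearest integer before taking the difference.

-13203

Octahedral high-spin t₂g³ eg⁰: CFSE = -1.2 × 15635 = -18762 cm⁻¹.
In a tetrahedral site the filling is e² t₂¹: CFSE(tet) = -0.8Δₜ = -0.8 × (4/9)(15635) = -5559 cm⁻¹.
Subtracting, OSPE = -18762 − (-5559) = -13203 cm⁻¹.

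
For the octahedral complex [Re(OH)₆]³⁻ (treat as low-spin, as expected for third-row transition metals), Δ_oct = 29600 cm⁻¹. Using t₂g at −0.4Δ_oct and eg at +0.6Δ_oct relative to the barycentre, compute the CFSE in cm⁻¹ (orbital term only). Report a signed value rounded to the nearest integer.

-47360

Each OH⁻ contributes -1; 6 × (-1) = -6. With overall charge -3, Re is in the +3 oxidation state.
Group 7 minus oxidation state +3 gives a d⁴ configuration for Re³⁺.
Electron filling gives t₂g⁴ eg⁰.
CFSE(orbital) = 4×(-0.4Δ_oct) + 0×(0.6Δ_oct) = -1.6Δ_oct; with Δ_oct = 29600 cm⁻¹ that is -47360 cm⁻¹.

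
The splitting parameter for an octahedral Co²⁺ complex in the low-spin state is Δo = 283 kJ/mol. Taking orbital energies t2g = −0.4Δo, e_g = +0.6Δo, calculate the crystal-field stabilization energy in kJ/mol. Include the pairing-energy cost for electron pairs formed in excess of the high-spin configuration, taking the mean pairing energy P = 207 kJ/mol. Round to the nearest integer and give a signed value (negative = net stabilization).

Group 9 minus oxidation state +2 gives a d⁷ configuration for Co²⁺.
Electron filling gives t2g^6 e_g^1.
The orbital stabilization is -1.8Δo = -1.8 × 283 = -509 kJ/mol.
High-spin d⁷ would be t2g^5 e_g^2 with 2 pairs; low-spin has 3, so 1 excess pair costs +1P = +207 kJ/mol.
Net CFSE = -509 + 207 = -302 kJ/mol.

-302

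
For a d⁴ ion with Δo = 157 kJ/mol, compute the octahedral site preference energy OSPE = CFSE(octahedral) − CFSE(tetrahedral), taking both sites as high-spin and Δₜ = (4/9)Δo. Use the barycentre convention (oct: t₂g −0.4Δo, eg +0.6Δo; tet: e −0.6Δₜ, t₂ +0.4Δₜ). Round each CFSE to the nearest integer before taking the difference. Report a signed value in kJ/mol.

-66

In an octahedral site d⁴ (HS) is t2g^3 e_g^1, giving CFSE(oct) = -0.6Δo = -94 kJ/mol.
In a tetrahedral site the filling is e^2 t2^2: CFSE(tet) = -0.4Δₜ = -0.4 × (4/9)(157) = -28 kJ/mol.
Subtracting, OSPE = -94 − (-28) = -66 kJ/mol.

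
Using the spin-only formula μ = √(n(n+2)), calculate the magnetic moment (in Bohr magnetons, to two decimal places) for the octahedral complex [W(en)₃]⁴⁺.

en is neutral, so the +4 overall charge sits on W: oxidation state +4.
W is in group 6, so W⁴⁺ is d² (6 − 4 = 2).
Configuration: t₂g² eg⁰ → 2 unpaired electrons.
μ(spin-only) = √[2(2+2)] = √8 ≈ 2.83 Bohr magnetons.

2.83 Bohr magnetons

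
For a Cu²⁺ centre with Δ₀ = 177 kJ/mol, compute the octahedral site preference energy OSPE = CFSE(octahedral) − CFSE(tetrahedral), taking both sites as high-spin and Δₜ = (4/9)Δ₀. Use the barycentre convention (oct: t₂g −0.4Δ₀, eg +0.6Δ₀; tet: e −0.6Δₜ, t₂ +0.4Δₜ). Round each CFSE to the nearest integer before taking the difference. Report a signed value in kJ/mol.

Cu²⁺: group 11, so d-count = 11 − 2 = 9.
Octahedral (high-spin): t2g^6 e_g^3, CFSE = 6(−0.4) + 3(+0.6) = -0.6Δ₀ = -0.6 × 177 = -106 kJ/mol.
Tetrahedral: e^4 t2^5, CFSE = 4(−0.6) + 5(+0.4) = -0.4Δₜ = -0.4 × (4/9) × 177 = -31 kJ/mol.
Subtracting, OSPE = -106 − (-31) = -75 kJ/mol.

-75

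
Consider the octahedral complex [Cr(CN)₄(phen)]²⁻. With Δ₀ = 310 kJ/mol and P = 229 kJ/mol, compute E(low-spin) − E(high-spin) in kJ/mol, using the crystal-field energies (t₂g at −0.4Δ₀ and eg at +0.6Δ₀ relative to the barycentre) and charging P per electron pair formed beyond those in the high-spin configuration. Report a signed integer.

Ligand charges: 4×(-1) from CN⁻ and 1×(+0) from phen sum to -4; with overall charge -2, Cr is +2.
Group 6 minus oxidation state +2 gives a d⁴ configuration for Cr²⁺.
In the high-spin limit (t₂g³ eg¹) the orbital term is -0.6Δ₀ = -186 kJ/mol, with no excess pairing.
Low-spin t₂g⁴ eg⁰ gives -1.6Δ₀ = -496 kJ/mol, but forming 1 extra pair costs 1P = 229 kJ/mol, so E(LS) = -496 + 229 = -267 kJ/mol.
The difference is -267 − (-186) = -81 kJ/mol, so low-spin lies lower.

-81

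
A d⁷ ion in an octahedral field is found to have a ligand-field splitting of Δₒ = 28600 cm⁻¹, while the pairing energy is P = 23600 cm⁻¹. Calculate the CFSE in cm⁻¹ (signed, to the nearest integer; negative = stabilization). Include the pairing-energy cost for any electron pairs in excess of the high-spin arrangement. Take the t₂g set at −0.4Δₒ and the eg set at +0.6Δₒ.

-27880

Δₒ > P, so pairing is preferred: the ground state is low-spin.
Configuration: t₂g⁶ eg¹.
Orbital CFSE = -1.8Δₒ = -1.8 × 28600 = -51480 cm⁻¹.
Excess pairs vs high-spin: 3 − 2 = 1; pairing cost = +23600 cm⁻¹.
Net CFSE = -51480 + 23600 = -27880 cm⁻¹.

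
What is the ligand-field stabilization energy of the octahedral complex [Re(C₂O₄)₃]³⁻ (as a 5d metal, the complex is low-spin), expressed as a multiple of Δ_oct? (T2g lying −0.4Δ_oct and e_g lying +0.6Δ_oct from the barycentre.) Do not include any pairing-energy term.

Each C₂O₄²⁻ contributes -2; 3 × (-2) = -6. With overall charge -3, Re is in the +3 oxidation state.
Re is in group 7, so Re³⁺ is d⁴ (7 − 3 = 4).
Configuration: t2g^4 e_g^0.
CFSE = 4(-0.4Δ_oct) + 0(0.6Δ_oct) = -1.6Δ_oct + 0.0Δ_oct = -1.6Δ_oct.

-1.6 Δ_oct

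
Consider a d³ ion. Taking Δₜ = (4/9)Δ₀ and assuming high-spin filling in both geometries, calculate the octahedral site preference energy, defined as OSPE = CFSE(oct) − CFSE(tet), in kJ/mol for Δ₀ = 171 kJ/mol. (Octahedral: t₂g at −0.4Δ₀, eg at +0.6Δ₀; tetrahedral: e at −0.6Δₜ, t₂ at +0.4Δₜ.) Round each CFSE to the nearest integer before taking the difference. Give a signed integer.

In an octahedral site d³ (HS) is t₂g³ eg⁰, giving CFSE(oct) = -1.2Δ₀ = -205 kJ/mol.
In a tetrahedral site the filling is e² t₂¹: CFSE(tet) = -0.8Δₜ = -0.8 × (4/9)(171) = -61 kJ/mol.
OSPE = CFSE(oct) − CFSE(tet) = -205 − (-61) = -144 kJ/mol.

-144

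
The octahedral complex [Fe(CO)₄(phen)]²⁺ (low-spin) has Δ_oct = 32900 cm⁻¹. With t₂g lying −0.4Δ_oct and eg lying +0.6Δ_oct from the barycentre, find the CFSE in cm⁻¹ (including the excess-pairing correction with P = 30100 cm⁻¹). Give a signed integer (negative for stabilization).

-18760

Ligand charges: 4×(+0) from CO and 1×(+0) from phen sum to +0; with overall charge +2, Fe is +2.
Fe²⁺: group 8, so d-count = 8 − 2 = 6.
Electron filling gives t₂g⁶ eg⁰.
CFSE(orbital) = 6×(-0.4Δ_oct) + 0×(0.6Δ_oct) = -2.4Δ_oct; with Δ_oct = 32900 cm⁻¹ that is -78960 cm⁻¹.
High-spin d⁶ would be t₂g⁴ eg² with 1 pair; low-spin has 3, so 2 excess pairs cost +2P = +60200 cm⁻¹.
Combining: -78960 + 60200 = -18760 cm⁻¹.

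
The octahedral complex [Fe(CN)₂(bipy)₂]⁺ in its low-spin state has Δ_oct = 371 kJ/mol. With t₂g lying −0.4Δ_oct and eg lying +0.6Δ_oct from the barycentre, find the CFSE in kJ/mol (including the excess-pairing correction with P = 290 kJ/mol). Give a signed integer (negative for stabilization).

Ligand charges: 2×(-1) from CN⁻ and 2×(+0) from bipy sum to -2; with overall charge +1, Fe is +3.
Fe³⁺: group 8, so d-count = 8 − 3 = 5.
The d⁵ electrons fill as t₂g⁵ eg⁰.
Orbital CFSE = 5(-0.4) + 0(0.6) = -2.0Δ_oct = -2.0 × 371 = -742 kJ/mol.
High-spin d⁵ would be t₂g³ eg² with 0 pairs; low-spin has 2, so 2 excess pairs cost +2P = +580 kJ/mol.
Combining: -742 + 580 = -162 kJ/mol.

-162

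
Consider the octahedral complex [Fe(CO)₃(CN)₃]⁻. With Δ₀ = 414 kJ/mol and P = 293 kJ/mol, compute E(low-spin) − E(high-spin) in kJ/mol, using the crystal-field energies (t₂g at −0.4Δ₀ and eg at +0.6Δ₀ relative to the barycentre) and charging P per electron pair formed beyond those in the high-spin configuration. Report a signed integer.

-242

Ligand charges: 3×(+0) from CO and 3×(-1) from CN⁻ sum to -3; with overall charge -1, Fe is +2.
Fe²⁺: group 8, so d-count = 8 − 2 = 6.
In the high-spin limit (t₂g⁴ eg²) the orbital term is -0.4Δ₀ = -166 kJ/mol, with no excess pairing.
Low-spin t₂g⁶ eg⁰ gives -2.4Δ₀ = -994 kJ/mol, but forming 2 extra pairs costs 2P = 586 kJ/mol, so E(LS) = -994 + 586 = -408 kJ/mol.
The difference is -408 − (-166) = -242 kJ/mol, so low-spin lies lower.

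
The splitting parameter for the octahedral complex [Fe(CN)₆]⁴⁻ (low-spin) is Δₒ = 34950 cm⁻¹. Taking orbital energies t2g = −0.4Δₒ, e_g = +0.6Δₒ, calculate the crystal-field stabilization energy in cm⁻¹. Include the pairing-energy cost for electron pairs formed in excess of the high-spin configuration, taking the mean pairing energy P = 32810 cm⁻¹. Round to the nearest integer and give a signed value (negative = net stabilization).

Each CN⁻ contributes -1; 6 × (-1) = -6. With overall charge -4, Fe is in the +2 oxidation state.
Fe is in group 8, so Fe²⁺ is d⁶ (8 − 2 = 6).
The d⁶ electrons fill as t2g^6 e_g^0.
The orbital stabilization is -2.4Δₒ = -2.4 × 34950 = -83880 cm⁻¹.
Relative to high-spin t2g^4 e_g^2 (1 paired), the low-spin configuration has 2 additional pairs, contributing +2 × 32810 = +65620 cm⁻¹.
Overall CFSE = -83880 + 65620 = -18260 cm⁻¹.

-18260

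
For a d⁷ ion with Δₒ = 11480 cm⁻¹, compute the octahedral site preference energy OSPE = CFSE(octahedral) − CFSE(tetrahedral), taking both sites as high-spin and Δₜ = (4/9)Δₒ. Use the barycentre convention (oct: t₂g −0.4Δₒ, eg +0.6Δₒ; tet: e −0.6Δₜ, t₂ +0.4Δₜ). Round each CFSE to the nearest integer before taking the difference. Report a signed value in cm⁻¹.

Octahedral high-spin t2g^5 e_g^2: CFSE = -0.8 × 11480 = -9184 cm⁻¹.
In a tetrahedral site the filling is e^4 t2^3: CFSE(tet) = -1.2Δₜ = -1.2 × (4/9)(11480) = -6123 cm⁻¹.
OSPE = -9184 − (-6123) = -3061 cm⁻¹.

-3061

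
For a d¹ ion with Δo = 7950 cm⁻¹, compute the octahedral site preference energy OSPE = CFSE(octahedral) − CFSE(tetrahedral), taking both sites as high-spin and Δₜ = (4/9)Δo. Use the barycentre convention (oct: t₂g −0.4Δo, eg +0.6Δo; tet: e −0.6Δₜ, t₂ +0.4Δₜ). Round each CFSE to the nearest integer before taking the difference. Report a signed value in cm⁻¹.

In an octahedral site d¹ (HS) is t₂g¹ eg⁰, giving CFSE(oct) = -0.4Δo = -3180 cm⁻¹.
Tetrahedral e¹ t₂⁰ gives -0.6Δₜ = -0.6 × (4/9) × 7950 = -2120 cm⁻¹.
Subtracting, OSPE = -3180 − (-2120) = -1060 cm⁻¹.

-1060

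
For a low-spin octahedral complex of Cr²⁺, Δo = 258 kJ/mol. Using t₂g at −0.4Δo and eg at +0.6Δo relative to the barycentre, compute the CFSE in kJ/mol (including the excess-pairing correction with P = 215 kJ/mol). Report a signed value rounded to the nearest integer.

Cr is in group 6, so Cr²⁺ is d⁴ (6 − 2 = 4).
Electron filling gives t₂g⁴ eg⁰.
Orbital CFSE = 4(-0.4) + 0(0.6) = -1.6Δo = -1.6 × 258 = -413 kJ/mol.
Relative to high-spin t₂g³ eg¹ (0 paired), the low-spin configuration has 1 additional pair, contributing +1 × 215 = +215 kJ/mol.
Overall CFSE = -413 + 215 = -198 kJ/mol.

-198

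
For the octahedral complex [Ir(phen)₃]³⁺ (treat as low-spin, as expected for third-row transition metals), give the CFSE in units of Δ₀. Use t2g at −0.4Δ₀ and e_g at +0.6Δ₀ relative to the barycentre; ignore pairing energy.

-2.4 Δ₀

phen is neutral, so the +3 overall charge sits on Ir: oxidation state +3.
Ir sits in group 9; removing 3 electrons leaves Ir³⁺ with 9 − 3 = 6 d electrons.
Configuration: t2g^6 e_g^0.
CFSE = 6(-0.4Δ₀) + 0(0.6Δ₀) = -2.4Δ₀ + 0.0Δ₀ = -2.4Δ₀.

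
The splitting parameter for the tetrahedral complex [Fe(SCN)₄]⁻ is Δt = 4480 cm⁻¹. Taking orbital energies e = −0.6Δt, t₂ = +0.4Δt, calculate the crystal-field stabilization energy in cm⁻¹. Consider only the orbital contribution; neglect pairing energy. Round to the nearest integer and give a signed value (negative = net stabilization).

Each SCN⁻ contributes -1; 4 × (-1) = -4. With overall charge -1, Fe is in the +3 oxidation state.
Fe sits in group 8; removing 3 electrons leaves Fe³⁺ with 8 − 3 = 5 d electrons.
With tetrahedral geometry the complex is necessarily high-spin.
The d⁵ electrons fill as e² t₂³.
CFSE(orbital) = 2×(-0.6Δt) + 3×(0.4Δt) = 0.0Δt; with Δt = 4480 cm⁻¹ that is 0 cm⁻¹.

0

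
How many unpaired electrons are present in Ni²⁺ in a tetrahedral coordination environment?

2

Ni is in group 10, so Ni²⁺ is d⁸ (10 − 2 = 8).
Tetrahedral splitting is small, so the complex is high-spin.
Configuration: e⁴ t₂⁴, giving 2 unpaired electrons.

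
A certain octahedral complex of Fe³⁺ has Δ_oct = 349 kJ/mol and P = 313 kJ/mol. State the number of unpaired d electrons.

Fe sits in group 8; removing 3 electrons leaves Fe³⁺ with 8 − 3 = 5 d electrons.
Here Δ_oct > P (349 > 313), so the low-spin state is favoured.
Filling d⁵ accordingly: t2g^5 e_g^0.
Unpaired electrons: 1.

1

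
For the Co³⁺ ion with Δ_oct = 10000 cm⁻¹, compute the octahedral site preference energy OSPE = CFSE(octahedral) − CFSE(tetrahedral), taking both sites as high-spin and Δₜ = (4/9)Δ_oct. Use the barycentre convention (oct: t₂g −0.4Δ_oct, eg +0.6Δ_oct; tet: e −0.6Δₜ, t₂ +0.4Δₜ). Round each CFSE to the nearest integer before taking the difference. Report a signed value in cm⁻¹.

Group 9 minus oxidation state +3 gives a d⁶ configuration for Co³⁺.
In an octahedral site d⁶ (HS) is t₂g⁴ eg², giving CFSE(oct) = -0.4Δ_oct = -4000 cm⁻¹.
Tetrahedral: e³ t₂³, CFSE = 3(−0.6) + 3(+0.4) = -0.6Δₜ = -0.6 × (4/9) × 10000 = -2667 cm⁻¹.
OSPE = -4000 − (-2667) = -1333 cm⁻¹.

-1333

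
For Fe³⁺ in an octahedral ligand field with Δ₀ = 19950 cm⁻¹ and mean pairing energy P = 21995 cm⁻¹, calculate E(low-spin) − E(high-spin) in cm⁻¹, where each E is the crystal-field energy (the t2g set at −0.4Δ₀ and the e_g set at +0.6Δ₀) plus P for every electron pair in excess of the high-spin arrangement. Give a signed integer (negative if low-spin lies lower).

4090

Fe sits in group 8; removing 3 electrons leaves Fe³⁺ with 8 − 3 = 5 d electrons.
In the high-spin limit (t2g^3 e_g^2) the orbital term is 0.0Δ₀ = 0 cm⁻¹, with no excess pairing.
For low-spin the configuration is t2g^5 e_g^0: orbital energy -2.0 × 19950 = -39900 cm⁻¹, and 2 additional pairs relative to high-spin add 43990 cm⁻¹, giving 4090 cm⁻¹.
Thus E(LS) − E(HS) = 4090 cm⁻¹.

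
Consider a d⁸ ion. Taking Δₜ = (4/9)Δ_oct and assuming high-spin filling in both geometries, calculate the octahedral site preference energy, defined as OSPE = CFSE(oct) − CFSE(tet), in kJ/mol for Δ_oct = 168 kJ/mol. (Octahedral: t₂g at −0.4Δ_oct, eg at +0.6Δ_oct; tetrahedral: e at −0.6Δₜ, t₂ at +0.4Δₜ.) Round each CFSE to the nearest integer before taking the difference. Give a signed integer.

-142

Octahedral (high-spin): t₂g⁶ eg², CFSE = 6(−0.4) + 2(+0.6) = -1.2Δ_oct = -1.2 × 168 = -202 kJ/mol.
In a tetrahedral site the filling is e⁴ t₂⁴: CFSE(tet) = -0.8Δₜ = -0.8 × (4/9)(168) = -60 kJ/mol.
Subtracting, OSPE = -202 − (-60) = -142 kJ/mol.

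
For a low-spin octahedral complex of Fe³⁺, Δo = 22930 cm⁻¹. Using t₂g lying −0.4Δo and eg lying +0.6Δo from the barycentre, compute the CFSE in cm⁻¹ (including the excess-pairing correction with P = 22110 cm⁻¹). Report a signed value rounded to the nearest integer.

-1640

Fe is in group 8, so Fe³⁺ is d⁵ (8 − 3 = 5).
The d⁵ electrons fill as t₂g⁵ eg⁰.
The orbital stabilization is -2.0Δo = -2.0 × 22930 = -45860 cm⁻¹.
Relative to high-spin t₂g³ eg² (0 paired), the low-spin configuration has 2 additional pairs, contributing +2 × 22110 = +44220 cm⁻¹.
Combining: -45860 + 44220 = -1640 cm⁻¹.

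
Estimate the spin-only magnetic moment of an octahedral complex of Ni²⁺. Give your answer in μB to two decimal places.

Ni sits in group 10; removing 2 electrons leaves Ni²⁺ with 10 − 2 = 8 d electrons.
For octahedral d⁸ the high- and low-spin configurations coincide.
Configuration: t2g^6 e_g^2 → 2 unpaired electrons.
μ(spin-only) = √[2(2+2)] = √8 ≈ 2.83 μB.

2.83 μB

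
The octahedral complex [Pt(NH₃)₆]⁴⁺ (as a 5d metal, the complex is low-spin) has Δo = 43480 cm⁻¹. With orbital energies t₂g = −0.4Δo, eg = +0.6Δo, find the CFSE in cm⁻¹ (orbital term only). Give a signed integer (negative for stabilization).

NH₃ is neutral, so the +4 overall charge sits on Pt: oxidation state +4.
Group 10 minus oxidation state +4 gives a d⁶ configuration for Pt⁴⁺.
The d⁶ electrons fill as t₂g⁶ eg⁰.
Orbital CFSE = 6(-0.4) + 0(0.6) = -2.4Δo = -2.4 × 43480 = -104352 cm⁻¹.

-104352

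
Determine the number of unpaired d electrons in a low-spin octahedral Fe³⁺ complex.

Group 8 minus oxidation state +3 gives a d⁵ configuration for Fe³⁺.
Configuration: t₂g⁵ eg⁰, giving 1 unpaired electron.

1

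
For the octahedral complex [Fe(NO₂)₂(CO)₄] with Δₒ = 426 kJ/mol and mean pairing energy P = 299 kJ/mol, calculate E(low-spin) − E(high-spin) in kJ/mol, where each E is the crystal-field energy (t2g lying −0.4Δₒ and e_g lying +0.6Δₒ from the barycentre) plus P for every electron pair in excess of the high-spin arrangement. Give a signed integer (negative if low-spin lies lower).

Ligand charges: 2×(-1) from NO₂⁻ and 4×(+0) from CO sum to -2; with overall charge +0, Fe is +2.
Fe²⁺: group 8, so d-count = 8 − 2 = 6.
High-spin d⁶ fills as t2g^4 e_g^2 with CFSE 4(−0.4) + 2(+0.6) = -0.4Δₒ = -170 kJ/mol.
For low-spin the configuration is t2g^6 e_g^0: orbital energy -2.4 × 426 = -1022 kJ/mol, and 2 additional pairs relative to high-spin add 598 kJ/mol, giving -424 kJ/mol.
Thus E(LS) − E(HS) = -254 kJ/mol.

-254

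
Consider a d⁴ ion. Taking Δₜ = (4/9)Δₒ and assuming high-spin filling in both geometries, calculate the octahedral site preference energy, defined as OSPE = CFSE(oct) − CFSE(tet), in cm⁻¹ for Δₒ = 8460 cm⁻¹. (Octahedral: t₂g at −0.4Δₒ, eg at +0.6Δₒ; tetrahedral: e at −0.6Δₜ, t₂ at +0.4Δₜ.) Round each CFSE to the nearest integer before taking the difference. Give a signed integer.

Octahedral high-spin t₂g³ eg¹: CFSE = -0.6 × 8460 = -5076 cm⁻¹.
Tetrahedral e² t₂² gives -0.4Δₜ = -0.4 × (4/9) × 8460 = -1504 cm⁻¹.
Subtracting, OSPE = -5076 − (-1504) = -3572 cm⁻¹.

-3572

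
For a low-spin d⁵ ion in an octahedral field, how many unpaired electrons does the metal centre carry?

Configuration: t₂g⁵ eg⁰, giving 1 unpaired electron.

1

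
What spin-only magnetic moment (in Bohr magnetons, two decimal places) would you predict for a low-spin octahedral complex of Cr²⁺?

Cr sits in group 6; removing 2 electrons leaves Cr²⁺ with 6 − 2 = 4 d electrons.
Configuration: t2g^4 e_g^0 → 2 unpaired electrons.
μ(spin-only) = √[2(2+2)] = √8 ≈ 2.83 Bohr magnetons.

2.83 Bohr magnetons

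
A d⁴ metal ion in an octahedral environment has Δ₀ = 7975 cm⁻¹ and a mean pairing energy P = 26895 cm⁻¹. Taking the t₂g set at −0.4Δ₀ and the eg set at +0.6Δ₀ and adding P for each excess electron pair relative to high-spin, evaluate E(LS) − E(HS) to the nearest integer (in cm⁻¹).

18920

High-spin: t₂g³ eg¹, CFSE = -0.6Δ₀ = -4785 cm⁻¹.
Low-spin t₂g⁴ eg⁰ gives -1.6Δ₀ = -12760 cm⁻¹, but forming 1 extra pair costs 1P = 26895 cm⁻¹, so E(LS) = -12760 + 26895 = 14135 cm⁻¹.
The difference is 14135 − (-4785) = 18920 cm⁻¹, so high-spin lies lower.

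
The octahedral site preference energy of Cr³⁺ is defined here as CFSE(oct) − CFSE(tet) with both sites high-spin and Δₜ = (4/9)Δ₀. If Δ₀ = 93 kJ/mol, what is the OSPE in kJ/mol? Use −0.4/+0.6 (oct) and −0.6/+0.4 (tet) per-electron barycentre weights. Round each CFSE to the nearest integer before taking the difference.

Cr³⁺: group 6, so d-count = 6 − 3 = 3.
Octahedral (high-spin): t2g^3 e_g^0, CFSE = 3(−0.4) + 0(+0.6) = -1.2Δ₀ = -1.2 × 93 = -112 kJ/mol.
In a tetrahedral site the filling is e^2 t2^1: CFSE(tet) = -0.8Δₜ = -0.8 × (4/9)(93) = -33 kJ/mol.
OSPE = -112 − (-33) = -79 kJ/mol.

-79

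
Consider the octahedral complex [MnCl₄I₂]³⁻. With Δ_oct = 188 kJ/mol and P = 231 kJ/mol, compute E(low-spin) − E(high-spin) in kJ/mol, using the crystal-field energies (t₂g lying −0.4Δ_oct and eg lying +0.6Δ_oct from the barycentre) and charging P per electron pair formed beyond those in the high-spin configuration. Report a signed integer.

Ligand charges: 4×(-1) from Cl⁻ and 2×(-1) from I⁻ sum to -6; with overall charge -3, Mn is +3.
Mn sits in group 7; removing 3 electrons leaves Mn³⁺ with 7 − 3 = 4 d electrons.
In the high-spin limit (t₂g³ eg¹) the orbital term is -0.6Δ_oct = -113 kJ/mol, with no excess pairing.
For low-spin the configuration is t₂g⁴ eg⁰: orbital energy -1.6 × 188 = -301 kJ/mol, and 1 additional pair relative to high-spin adds 231 kJ/mol, giving -70 kJ/mol.
E(LS) − E(HS) = -70 − (-113) = 43 kJ/mol.

43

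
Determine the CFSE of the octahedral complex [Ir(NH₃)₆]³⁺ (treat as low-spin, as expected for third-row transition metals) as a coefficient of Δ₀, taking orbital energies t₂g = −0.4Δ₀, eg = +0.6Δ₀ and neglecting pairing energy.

NH₃ is neutral, so the +3 overall charge sits on Ir: oxidation state +3.
Ir³⁺: group 9, so d-count = 9 − 3 = 6.
Configuration: t₂g⁶ eg⁰.
CFSE = 6(-0.4Δ₀) + 0(0.6Δ₀) = -2.4Δ₀ + 0.0Δ₀ = -2.4Δ₀.

-2.4 Δ₀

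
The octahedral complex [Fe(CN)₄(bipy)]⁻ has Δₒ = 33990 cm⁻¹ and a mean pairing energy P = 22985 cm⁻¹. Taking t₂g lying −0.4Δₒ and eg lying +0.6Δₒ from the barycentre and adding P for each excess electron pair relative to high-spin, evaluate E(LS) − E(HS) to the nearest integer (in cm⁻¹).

Ligand charges: 4×(-1) from CN⁻ and 1×(+0) from bipy sum to -4; with overall charge -1, Fe is +3.
Group 8 minus oxidation state +3 gives a d⁵ configuration for Fe³⁺.
High-spin d⁵ fills as t₂g³ eg² with CFSE 3(−0.4) + 2(+0.6) = 0.0Δₒ = 0 cm⁻¹.
Low-spin t₂g⁵ eg⁰ gives -2.0Δₒ = -67980 cm⁻¹, but forming 2 extra pairs costs 2P = 45970 cm⁻¹, so E(LS) = -67980 + 45970 = -22010 cm⁻¹.
E(LS) − E(HS) = -22010 − (0) = -22010 cm⁻¹.

-22010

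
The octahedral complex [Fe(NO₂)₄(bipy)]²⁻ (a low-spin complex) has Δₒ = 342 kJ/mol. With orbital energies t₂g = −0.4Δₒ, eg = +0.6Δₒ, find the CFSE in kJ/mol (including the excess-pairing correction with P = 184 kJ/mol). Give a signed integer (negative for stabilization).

Ligand charges: 4×(-1) from NO₂⁻ and 1×(+0) from bipy sum to -4; with overall charge -2, Fe is +2.
Fe is in group 8, so Fe²⁺ is d⁶ (8 − 2 = 6).
Configuration: t₂g⁶ eg⁰.
The orbital stabilization is -2.4Δₒ = -2.4 × 342 = -821 kJ/mol.
Pairing penalty: 3 pairs vs 1 in the high-spin reference → 2 extra × P = 368 kJ/mol.
Combining: -821 + 368 = -453 kJ/mol.

-453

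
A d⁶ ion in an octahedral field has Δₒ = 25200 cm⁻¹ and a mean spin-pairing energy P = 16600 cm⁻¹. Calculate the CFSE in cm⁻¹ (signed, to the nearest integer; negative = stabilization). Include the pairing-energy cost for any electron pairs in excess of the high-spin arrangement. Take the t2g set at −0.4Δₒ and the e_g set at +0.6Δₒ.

With Δₒ > P the complex is low-spin.
Filling d⁶ accordingly: t2g^6 e_g^0.
Orbital CFSE = -2.4Δₒ = -2.4 × 25200 = -60480 cm⁻¹.
Excess pairs vs high-spin: 3 − 1 = 2; pairing cost = +33200 cm⁻¹.
Net CFSE = -60480 + 33200 = -27280 cm⁻¹.

-27280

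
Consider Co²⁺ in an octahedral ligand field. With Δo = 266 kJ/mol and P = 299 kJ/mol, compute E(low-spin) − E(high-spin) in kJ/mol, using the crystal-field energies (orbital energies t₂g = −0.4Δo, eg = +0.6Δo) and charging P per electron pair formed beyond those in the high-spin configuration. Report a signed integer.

33

Group 9 minus oxidation state +2 gives a d⁷ configuration for Co²⁺.
High-spin d⁷ fills as t₂g⁵ eg² with CFSE 5(−0.4) + 2(+0.6) = -0.8Δo = -213 kJ/mol.
For low-spin the configuration is t₂g⁶ eg¹: orbital energy -1.8 × 266 = -479 kJ/mol, and 1 additional pair relative to high-spin adds 299 kJ/mol, giving -180 kJ/mol.
Thus E(LS) − E(HS) = 33 kJ/mol.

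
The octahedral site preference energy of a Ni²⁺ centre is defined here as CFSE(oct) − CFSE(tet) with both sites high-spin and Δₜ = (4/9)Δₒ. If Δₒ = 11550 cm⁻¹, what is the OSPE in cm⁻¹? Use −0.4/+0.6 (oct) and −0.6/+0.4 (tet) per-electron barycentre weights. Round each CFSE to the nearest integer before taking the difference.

Group 10 minus oxidation state +2 gives a d⁸ configuration for Ni²⁺.
Octahedral high-spin t2g^6 e_g^2: CFSE = -1.2 × 11550 = -13860 cm⁻¹.
In a tetrahedral site the filling is e^4 t2^4: CFSE(tet) = -0.8Δₜ = -0.8 × (4/9)(11550) = -4107 cm⁻¹.
Subtracting, OSPE = -13860 − (-4107) = -9753 cm⁻¹.

-9753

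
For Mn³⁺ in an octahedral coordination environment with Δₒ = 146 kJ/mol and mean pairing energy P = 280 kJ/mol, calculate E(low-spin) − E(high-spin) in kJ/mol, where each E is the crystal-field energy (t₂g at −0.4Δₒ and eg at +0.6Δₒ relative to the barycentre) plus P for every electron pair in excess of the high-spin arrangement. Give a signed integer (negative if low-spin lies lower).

Mn sits in group 7; removing 3 electrons leaves Mn³⁺ with 7 − 3 = 4 d electrons.
High-spin d⁴ fills as t₂g³ eg¹ with CFSE 3(−0.4) + 1(+0.6) = -0.6Δₒ = -88 kJ/mol.
For low-spin the configuration is t₂g⁴ eg⁰: orbital energy -1.6 × 146 = -234 kJ/mol, and 1 additional pair relative to high-spin adds 280 kJ/mol, giving 46 kJ/mol.
E(LS) − E(HS) = 46 − (-88) = 134 kJ/mol.

134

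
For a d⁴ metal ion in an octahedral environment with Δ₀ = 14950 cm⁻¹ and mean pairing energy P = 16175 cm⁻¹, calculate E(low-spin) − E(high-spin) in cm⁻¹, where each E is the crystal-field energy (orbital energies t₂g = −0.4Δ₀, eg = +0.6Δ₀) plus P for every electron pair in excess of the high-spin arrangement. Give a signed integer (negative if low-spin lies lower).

High-spin d⁴ fills as t₂g³ eg¹ with CFSE 3(−0.4) + 1(+0.6) = -0.6Δ₀ = -8970 cm⁻¹.
Low-spin: t₂g⁴ eg⁰, orbital CFSE = -1.6Δ₀ = -23920 cm⁻¹; plus 1 excess pair × P = +16175 cm⁻¹; total -7745 cm⁻¹.
The difference is -7745 − (-8970) = 1225 cm⁻¹, so high-spin lies lower.

1225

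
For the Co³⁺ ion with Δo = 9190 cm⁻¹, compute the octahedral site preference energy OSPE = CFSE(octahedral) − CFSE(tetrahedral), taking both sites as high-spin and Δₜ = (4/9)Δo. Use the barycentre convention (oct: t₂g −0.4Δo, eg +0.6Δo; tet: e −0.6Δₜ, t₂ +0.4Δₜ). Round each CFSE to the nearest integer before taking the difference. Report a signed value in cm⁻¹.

Co sits in group 9; removing 3 electrons leaves Co³⁺ with 9 − 3 = 6 d electrons.
In an octahedral site d⁶ (HS) is t2g^4 e_g^2, giving CFSE(oct) = -0.4Δo = -3676 cm⁻¹.
In a tetrahedral site the filling is e^3 t2^3: CFSE(tet) = -0.6Δₜ = -0.6 × (4/9)(9190) = -2451 cm⁻¹.
Subtracting, OSPE = -3676 − (-2451) = -1225 cm⁻¹.

-1225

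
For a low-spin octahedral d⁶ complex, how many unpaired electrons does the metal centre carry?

0

Configuration: t₂g⁶ eg⁰, giving 0 unpaired electrons.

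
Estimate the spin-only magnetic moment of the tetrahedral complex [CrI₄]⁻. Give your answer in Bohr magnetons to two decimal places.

Each I⁻ contributes -1; 4 × (-1) = -4. With overall charge -1, Cr is in the +3 oxidation state.
Cr³⁺: group 6, so d-count = 6 − 3 = 3.
With tetrahedral geometry the complex is necessarily high-spin.
Configuration: e^2 t2^1 → 3 unpaired electrons.
μ(spin-only) = √[3(3+2)] = √15 ≈ 3.87 Bohr magnetons.

3.87 Bohr magnetons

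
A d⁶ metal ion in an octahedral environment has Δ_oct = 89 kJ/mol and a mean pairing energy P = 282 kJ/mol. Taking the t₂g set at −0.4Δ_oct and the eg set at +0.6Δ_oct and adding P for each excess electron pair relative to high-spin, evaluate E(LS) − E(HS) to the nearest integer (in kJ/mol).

High-spin d⁶ fills as t₂g⁴ eg² with CFSE 4(−0.4) + 2(+0.6) = -0.4Δ_oct = -36 kJ/mol.
For low-spin the configuration is t₂g⁶ eg⁰: orbital energy -2.4 × 89 = -214 kJ/mol, and 2 additional pairs relative to high-spin add 564 kJ/mol, giving 350 kJ/mol.
The difference is 350 − (-36) = 386 kJ/mol, so high-spin lies lower.

386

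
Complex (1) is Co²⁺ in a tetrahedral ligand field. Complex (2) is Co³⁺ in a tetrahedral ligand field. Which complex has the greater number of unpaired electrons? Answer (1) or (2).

(2)

(1): Group 9 minus oxidation state +2 gives a d⁷ configuration for Co²⁺; Tetrahedral splitting is small, so the complex is high-spin; e⁴ t₂³ → 3 unpaired.
(2): Co is in group 9, so Co³⁺ is d⁶ (9 − 3 = 6); Tetrahedral splitting is small, so the complex is high-spin; e^3 t2^3 → 4 unpaired.
So (2) has more unpaired electrons.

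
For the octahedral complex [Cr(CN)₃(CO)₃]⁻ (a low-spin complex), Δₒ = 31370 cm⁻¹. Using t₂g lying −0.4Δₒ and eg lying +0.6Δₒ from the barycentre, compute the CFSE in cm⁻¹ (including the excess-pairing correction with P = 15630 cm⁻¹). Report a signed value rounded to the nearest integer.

-34562

Ligand charges: 3×(-1) from CN⁻ and 3×(+0) from CO sum to -3; with overall charge -1, Cr is +2.
Cr²⁺: group 6, so d-count = 6 − 2 = 4.
Electron filling gives t₂g⁴ eg⁰.
CFSE(orbital) = 4×(-0.4Δₒ) + 0×(0.6Δₒ) = -1.6Δₒ; with Δₒ = 31370 cm⁻¹ that is -50192 cm⁻¹.
Pairing penalty: 1 pair vs 0 in the high-spin reference → 1 extra × P = 15630 cm⁻¹.
Overall CFSE = -50192 + 15630 = -34562 cm⁻¹.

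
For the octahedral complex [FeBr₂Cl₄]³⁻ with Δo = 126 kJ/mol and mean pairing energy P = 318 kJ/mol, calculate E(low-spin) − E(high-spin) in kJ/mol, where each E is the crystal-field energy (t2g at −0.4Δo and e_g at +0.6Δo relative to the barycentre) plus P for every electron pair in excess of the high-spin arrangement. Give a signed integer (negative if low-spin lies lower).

Ligand charges: 2×(-1) from Br⁻ and 4×(-1) from Cl⁻ sum to -6; with overall charge -3, Fe is +3.
Fe sits in group 8; removing 3 electrons leaves Fe³⁺ with 8 − 3 = 5 d electrons.
High-spin: t2g^3 e_g^2, CFSE = 0.0Δo = 0 kJ/mol.
Low-spin t2g^5 e_g^0 gives -2.0Δo = -252 kJ/mol, but forming 2 extra pairs costs 2P = 636 kJ/mol, so E(LS) = -252 + 636 = 384 kJ/mol.
The difference is 384 − (0) = 384 kJ/mol, so high-spin lies lower.

384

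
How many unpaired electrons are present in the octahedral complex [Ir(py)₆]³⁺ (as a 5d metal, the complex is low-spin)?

py is neutral, so the +3 overall charge sits on Ir: oxidation state +3.
Ir is in group 9, so Ir³⁺ is d⁶ (9 − 3 = 6).
Configuration: t2g^6 e_g^0, giving 0 unpaired electrons.

0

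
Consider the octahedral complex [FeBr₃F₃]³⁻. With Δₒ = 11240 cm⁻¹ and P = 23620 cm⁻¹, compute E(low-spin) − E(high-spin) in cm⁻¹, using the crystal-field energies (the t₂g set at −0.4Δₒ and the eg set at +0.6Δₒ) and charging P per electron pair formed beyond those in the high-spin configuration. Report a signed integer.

Ligand charges: 3×(-1) from Br⁻ and 3×(-1) from F⁻ sum to -6; with overall charge -3, Fe is +3.
Group 8 minus oxidation state +3 gives a d⁵ configuration for Fe³⁺.
High-spin d⁵ fills as t₂g³ eg² with CFSE 3(−0.4) + 2(+0.6) = 0.0Δₒ = 0 cm⁻¹.
Low-spin: t₂g⁵ eg⁰, orbital CFSE = -2.0Δₒ = -22480 cm⁻¹; plus 2 excess pairs × P = +47240 cm⁻¹; total 24760 cm⁻¹.
The difference is 24760 − (0) = 24760 cm⁻¹, so high-spin lies lower.

24760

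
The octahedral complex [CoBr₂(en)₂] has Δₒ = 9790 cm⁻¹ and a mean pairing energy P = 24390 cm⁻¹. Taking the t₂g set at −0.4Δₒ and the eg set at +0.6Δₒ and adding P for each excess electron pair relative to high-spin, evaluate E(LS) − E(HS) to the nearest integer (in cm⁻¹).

14600

Ligand charges: 2×(-1) from Br⁻ and 2×(+0) from en sum to -2; with overall charge +0, Co is +2.
Co²⁺: group 9, so d-count = 9 − 2 = 7.
In the high-spin limit (t₂g⁵ eg²) the orbital term is -0.8Δₒ = -7832 cm⁻¹, with no excess pairing.
For low-spin the configuration is t₂g⁶ eg¹: orbital energy -1.8 × 9790 = -17622 cm⁻¹, and 1 additional pair relative to high-spin adds 24390 cm⁻¹, giving 6768 cm⁻¹.
The difference is 6768 − (-7832) = 14600 cm⁻¹, so high-spin lies lower.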